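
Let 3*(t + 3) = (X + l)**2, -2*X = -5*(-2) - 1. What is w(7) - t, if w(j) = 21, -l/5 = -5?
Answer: -1393/12 ≈ -116.08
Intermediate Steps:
X = -9/2 (X = -(-5*(-2) - 1)/2 = -(10 - 1)/2 = -1/2*9 = -9/2 ≈ -4.5000)
l = 25 (l = -5*(-5) = 25)
t = 1645/12 (t = -3 + (-9/2 + 25)**2/3 = -3 + (41/2)**2/3 = -3 + (1/3)*(1681/4) = -3 + 1681/12 = 1645/12 ≈ 137.08)
w(7) - t = 21 - 1*1645/12 = 21 - 1645/12 = -1393/12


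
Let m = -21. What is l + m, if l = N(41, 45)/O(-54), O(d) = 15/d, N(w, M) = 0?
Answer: -21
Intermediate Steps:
l = 0 (l = 0/((15/(-54))) = 0/((15*(-1/54))) = 0/(-5/18) = 0*(-18/5) = 0)
l + m = 0 - 21 = -21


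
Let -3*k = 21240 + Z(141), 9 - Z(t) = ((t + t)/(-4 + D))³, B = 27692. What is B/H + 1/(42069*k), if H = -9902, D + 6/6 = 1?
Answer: -577286344277162/206423854565949 ≈ -2.7966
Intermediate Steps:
D = 0 (D = -1 + 1 = 0)
Z(t) = 9 + t³/8 (Z(t) = 9 - ((t + t)/(-4 + 0))³ = 9 - ((2*t)/(-4))³ = 9 - ((2*t)*(-¼))³ = 9 - (-t/2)³ = 9 - (-1)*t³/8 = 9 + t³/8)
k = -991071/8 (k = -(21240 + (9 + (⅛)*141³))/3 = -(21240 + (9 + (⅛)*2803221))/3 = -(21240 + (9 + 2803221/8))/3 = -(21240 + 2803293/8)/3 = -⅓*2973213/8 = -991071/8 ≈ -1.2388e+5)
B/H + 1/(42069*k) = 27692/(-9902) + 1/(42069*(-991071/8)) = 27692*(-1/9902) + (1/42069)*(-8/991071) = -13846/4951 - 8/41693365899 = -577286344277162/206423854565949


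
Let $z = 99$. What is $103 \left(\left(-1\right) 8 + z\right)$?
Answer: $9373$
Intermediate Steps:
$103 \left(\left(-1\right) 8 + z\right) = 103 \left(\left(-1\right) 8 + 99\right) = 103 \left(-8 + 99\right) = 103 \cdot 91 = 9373$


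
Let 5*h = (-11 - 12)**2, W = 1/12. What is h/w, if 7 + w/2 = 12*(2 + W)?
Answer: 529/180 ≈ 2.9389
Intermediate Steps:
W = 1/12 (W = 1*(1/12) = 1/12 ≈ 0.083333)
h = 529/5 (h = (-11 - 12)**2/5 = (1/5)*(-23)**2 = (1/5)*529 = 529/5 ≈ 105.80)
w = 36 (w = -14 + 2*(12*(2 + 1/12)) = -14 + 2*(12*(25/12)) = -14 + 2*25 = -14 + 50 = 36)
h/w = (529/5)/36 = (529/5)*(1/36) = 529/180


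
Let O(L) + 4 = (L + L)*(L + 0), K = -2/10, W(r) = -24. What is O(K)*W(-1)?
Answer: 2352/25 ≈ 94.080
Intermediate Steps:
K = -⅕ (K = -2*⅒ = -⅕ ≈ -0.20000)
O(L) = -4 + 2*L² (O(L) = -4 + (L + L)*(L + 0) = -4 + (2*L)*L = -4 + 2*L²)
O(K)*W(-1) = (-4 + 2*(-⅕)²)*(-24) = (-4 + 2*(1/25))*(-24) = (-4 + 2/25)*(-24) = -98/25*(-24) = 2352/25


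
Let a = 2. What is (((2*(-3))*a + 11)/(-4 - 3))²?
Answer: 1/49 ≈ 0.020408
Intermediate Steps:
(((2*(-3))*a + 11)/(-4 - 3))² = (((2*(-3))*2 + 11)/(-4 - 3))² = ((-6*2 + 11)/(-7))² = ((-12 + 11)*(-⅐))² = (-1*(-⅐))² = (⅐)² = 1/49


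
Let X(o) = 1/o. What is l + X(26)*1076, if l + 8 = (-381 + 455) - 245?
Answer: -1789/13 ≈ -137.62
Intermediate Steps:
l = -179 (l = -8 + ((-381 + 455) - 245) = -8 + (74 - 245) = -8 - 171 = -179)
l + X(26)*1076 = -179 + 1076/26 = -179 + (1/26)*1076 = -179 + 538/13 = -1789/13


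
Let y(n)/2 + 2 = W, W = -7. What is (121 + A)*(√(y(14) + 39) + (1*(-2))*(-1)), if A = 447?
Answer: 1136 + 568*√21 ≈ 3738.9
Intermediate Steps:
y(n) = -18 (y(n) = -4 + 2*(-7) = -4 - 14 = -18)
(121 + A)*(√(y(14) + 39) + (1*(-2))*(-1)) = (121 + 447)*(√(-18 + 39) + (1*(-2))*(-1)) = 568*(√21 - 2*(-1)) = 568*(√21 + 2) = 568*(2 + √21) = 1136 + 568*√21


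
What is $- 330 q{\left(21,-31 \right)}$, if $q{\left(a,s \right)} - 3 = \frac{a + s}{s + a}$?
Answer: $-1320$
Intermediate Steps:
$q{\left(a,s \right)} = 4$ ($q{\left(a,s \right)} = 3 + \frac{a + s}{s + a} = 3 + \frac{a + s}{a + s} = 3 + 1 = 4$)
$- 330 q{\left(21,-31 \right)} = \left(-330\right) 4 = -1320$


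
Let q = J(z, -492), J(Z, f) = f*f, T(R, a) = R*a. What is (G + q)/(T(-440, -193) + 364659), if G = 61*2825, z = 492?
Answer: 414389/449579 ≈ 0.92173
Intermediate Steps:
J(Z, f) = f²
q = 242064 (q = (-492)² = 242064)
G = 172325
(G + q)/(T(-440, -193) + 364659) = (172325 + 242064)/(-440*(-193) + 364659) = 414389/(84920 + 364659) = 414389/449579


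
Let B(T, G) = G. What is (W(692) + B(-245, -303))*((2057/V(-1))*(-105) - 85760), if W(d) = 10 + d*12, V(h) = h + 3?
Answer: -3104302555/2 ≈ -1.5522e+9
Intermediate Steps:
V(h) = 3 + h
W(d) = 10 + 12*d
(W(692) + B(-245, -303))*((2057/V(-1))*(-105) - 85760) = ((10 + 12*692) - 303)*((2057/(3 - 1))*(-105) - 85760) = ((10 + 8304) - 303)*((2057/2)*(-105) - 85760) = (8314 - 303)*((2057*(½))*(-105) - 85760) = 8011*((2057/2)*(-105) - 85760) = 8011*(-215985/2 - 85760) = 8011*(-387505/2) = -3104302555/2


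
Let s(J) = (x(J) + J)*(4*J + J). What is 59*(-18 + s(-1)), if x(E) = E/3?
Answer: -2006/3 ≈ -668.67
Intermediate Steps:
x(E) = E/3 (x(E) = E*(1/3) = E/3)
s(J) = 20*J**2/3 (s(J) = (J/3 + J)*(4*J + J) = (4*J/3)*(5*J) = 20*J**2/3)
59*(-18 + s(-1)) = 59*(-18 + (20/3)*(-1)**2) = 59*(-18 + (20/3)*1) = 59*(-18 + 20/3) = 59*(-34/3) = -2006/3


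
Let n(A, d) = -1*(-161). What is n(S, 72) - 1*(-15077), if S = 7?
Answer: 15238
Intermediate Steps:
n(A, d) = 161
n(S, 72) - 1*(-15077) = 161 - 1*(-15077) = 161 + 15077 = 15238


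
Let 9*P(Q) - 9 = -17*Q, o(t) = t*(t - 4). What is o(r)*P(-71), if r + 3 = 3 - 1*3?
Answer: 8512/3 ≈ 2837.3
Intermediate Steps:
r = -3 (r = -3 + (3 - 1*3) = -3 + (3 - 3) = -3 + 0 = -3)
o(t) = t*(-4 + t)
P(Q) = 1 - 17*Q/9 (P(Q) = 1 + (-17*Q)/9 = 1 - 17*Q/9)
o(r)*P(-71) = (-3*(-4 - 3))*(1 - 17/9*(-71)) = (-3*(-7))*(1 + 1207/9) = 21*(1216/9) = 8512/3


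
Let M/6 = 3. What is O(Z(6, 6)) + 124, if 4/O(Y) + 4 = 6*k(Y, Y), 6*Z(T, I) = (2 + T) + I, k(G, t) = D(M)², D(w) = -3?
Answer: 3102/25 ≈ 124.08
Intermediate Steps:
M = 18 (M = 6*3 = 18)
k(G, t) = 9 (k(G, t) = (-3)² = 9)
Z(T, I) = ⅓ + I/6 + T/6 (Z(T, I) = ((2 + T) + I)/6 = (2 + I + T)/6 = ⅓ + I/6 + T/6)
O(Y) = 2/25 (O(Y) = 4/(-4 + 6*9) = 4/(-4 + 54) = 4/50 = 4*(1/50) = 2/25)
O(Z(6, 6)) + 124 = 2/25 + 124 = 3102/25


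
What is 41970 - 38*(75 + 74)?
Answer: 36308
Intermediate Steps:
41970 - 38*(75 + 74) = 41970 - 38*149 = 41970 - 1*5662 = 41970 - 5662 = 36308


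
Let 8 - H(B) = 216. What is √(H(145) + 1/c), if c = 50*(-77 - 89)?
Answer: I*√143291283/830 ≈ 14.422*I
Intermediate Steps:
c = -8300 (c = 50*(-166) = -8300)
H(B) = -208 (H(B) = 8 - 1*216 = 8 - 216 = -208)
√(H(145) + 1/c) = √(-208 + 1/(-8300)) = √(-208 - 1/8300) = √(-1726401/8300) = I*√143291283/830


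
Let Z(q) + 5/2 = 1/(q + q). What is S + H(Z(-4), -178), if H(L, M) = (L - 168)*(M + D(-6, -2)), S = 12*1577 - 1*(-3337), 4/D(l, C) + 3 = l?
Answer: 632497/12 ≈ 52708.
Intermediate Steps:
Z(q) = -5/2 + 1/(2*q) (Z(q) = -5/2 + 1/(q + q) = -5/2 + 1/(2*q))
D(l, C) = 4/(-3 + l)
S = 22261 (S = 18924 + 3337 = 22261)
H(L, M) = (-168 + L)*(-4/9 + M) (H(L, M) = (L - 168)*(M + 4/(-3 - 6)) = (-168 + L)*(M + 4/(-9)) = (-168 + L)*(M + 4*(-1/9)) = (-168 + L)*(M - 4/9) = (-168 + L)*(-4/9 + M))
S + H(Z(-4), -178) = 22261 + (224/3 - 168*(-178) - 2*(1 - 5*(-4))/(9*(-4)) + ((1/2)*(1 - 5*(-4))/(-4))*(-178)) = 22261 + (224/3 + 29904 - 2*(-1)*(1 + 20)/(9*4) + ((1/2)*(-1/4)*(1 + 20))*(-178)) = 22261 + (224/3 + 29904 - 2*(-1)*21/(9*4) + ((1/2)*(-1/4)*21)*(-178)) = 22261 + (224/3 + 29904 - 4/9*(-21/8) - 21/8*(-178)) = 22261 + (224/3 + 29904 + 7/6 + 1869/4) = 22261 + 365365/12 = 632497/12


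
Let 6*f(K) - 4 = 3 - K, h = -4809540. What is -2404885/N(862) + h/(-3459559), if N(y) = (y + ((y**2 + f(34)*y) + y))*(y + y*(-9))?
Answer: 24581079939735475/17675476938030096 ≈ 1.3907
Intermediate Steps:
f(K) = 7/6 - K/6 (f(K) = 2/3 + (3 - K)/6 = 2/3 + (1/2 - K/6) = 7/6 - K/6)
N(y) = -8*y*(y**2 - 5*y/2) (N(y) = (y + ((y**2 + (7/6 - 1/6*34)*y) + y))*(y + y*(-9)) = (y + ((y**2 + (7/6 - 17/3)*y) + y))*(y - 9*y) = (y + ((y**2 - 9*y/2) + y))*(-8*y) = (y + (y**2 - 7*y/2))*(-8*y) = (y**2 - 5*y/2)*(-8*y) = -8*y*(y**2 - 5*y/2))
-2404885/N(862) + h/(-3459559) = -2404885*1/(743044*(20 - 8*862)) - 4809540/(-3459559) = -2404885*1/(743044*(20 - 6896)) - 4809540*(-1/3459559) = -2404885/(743044*(-6876)) + 4809540/3459559 = -2404885/(-5109170544) + 4809540/3459559 = -2404885*(-1/5109170544) + 4809540/3459559 = 2404885/5109170544 + 4809540/3459559 = 24581079939735475/17675476938030096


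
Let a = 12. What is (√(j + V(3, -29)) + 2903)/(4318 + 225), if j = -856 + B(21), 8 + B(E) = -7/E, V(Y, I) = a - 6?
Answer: 2903/4543 + 5*I*√309/13629 ≈ 0.639 + 0.0064489*I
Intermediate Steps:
V(Y, I) = 6 (V(Y, I) = 12 - 6 = 6)
B(E) = -8 - 7/E
j = -2593/3 (j = -856 + (-8 - 7/21) = -856 + (-8 - 7*1/21) = -856 + (-8 - ⅓) = -856 - 25/3 = -2593/3 ≈ -864.33)
(√(j + V(3, -29)) + 2903)/(4318 + 225) = (√(-2593/3 + 6) + 2903)/(4318 + 225) = (√(-2575/3) + 2903)/4543 = (5*I*√309/3 + 2903)*(1/4543) = (2903 + 5*I*√309/3)*(1/4543) = 2903/4543 + 5*I*√309/13629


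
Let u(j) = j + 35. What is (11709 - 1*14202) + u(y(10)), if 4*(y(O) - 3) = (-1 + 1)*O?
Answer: -2455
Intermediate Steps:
y(O) = 3 (y(O) = 3 + ((-1 + 1)*O)/4 = 3 + (0*O)/4 = 3 + (1/4)*0 = 3 + 0 = 3)
u(j) = 35 + j
(11709 - 1*14202) + u(y(10)) = (11709 - 1*14202) + (35 + 3) = (11709 - 14202) + 38 = -2493 + 38 = -2455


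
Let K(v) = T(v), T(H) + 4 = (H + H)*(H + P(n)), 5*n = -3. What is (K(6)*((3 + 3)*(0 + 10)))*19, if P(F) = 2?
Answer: 104880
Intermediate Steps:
n = -3/5 (n = (1/5)*(-3) = -3/5 ≈ -0.60000)
T(H) = -4 + 2*H*(2 + H) (T(H) = -4 + (H + H)*(H + 2) = -4 + (2*H)*(2 + H) = -4 + 2*H*(2 + H))
K(v) = -4 + 2*v**2 + 4*v
(K(6)*((3 + 3)*(0 + 10)))*19 = ((-4 + 2*6**2 + 4*6)*((3 + 3)*(0 + 10)))*19 = ((-4 + 2*36 + 24)*(6*10))*19 = ((-4 + 72 + 24)*60)*19 = (92*60)*19 = 5520*19 = 104880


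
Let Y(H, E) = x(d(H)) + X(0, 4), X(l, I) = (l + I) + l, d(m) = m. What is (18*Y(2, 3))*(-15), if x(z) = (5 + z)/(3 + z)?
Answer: -1458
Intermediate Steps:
x(z) = (5 + z)/(3 + z)
X(l, I) = I + 2*l (X(l, I) = (I + l) + l = I + 2*l)
Y(H, E) = 4 + (5 + H)/(3 + H) (Y(H, E) = (5 + H)/(3 + H) + (4 + 2*0) = (5 + H)/(3 + H) + (4 + 0) = (5 + H)/(3 + H) + 4 = 4 + (5 + H)/(3 + H))
(18*Y(2, 3))*(-15) = (18*((17 + 5*2)/(3 + 2)))*(-15) = (18*((17 + 10)/5))*(-15) = (18*((⅕)*27))*(-15) = (18*(27/5))*(-15) = (486/5)*(-15) = -1458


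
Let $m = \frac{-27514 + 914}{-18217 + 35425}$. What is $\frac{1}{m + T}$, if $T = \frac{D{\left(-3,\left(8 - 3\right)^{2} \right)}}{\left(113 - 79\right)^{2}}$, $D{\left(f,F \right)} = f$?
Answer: $- \frac{2486556}{3850153} \approx -0.64583$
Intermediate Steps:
$m = - \frac{3325}{2151}$ ($m = - \frac{26600}{17208} = \left(-26600\right) \frac{1}{17208} = - \frac{3325}{2151} \approx -1.5458$)
$T = - \frac{3}{1156}$ ($T = - \frac{3}{\left(113 - 79\right)^{2}} = - \frac{3}{34^{2}} = - \frac{3}{1156} \approx -0.0025952$)
$\frac{1}{m + T} = \frac{1}{- \frac{3325}{2151} - \frac{3}{1156}} = \frac{1}{- \frac{3850153}{2486556}} = - \frac{2486556}{3850153}$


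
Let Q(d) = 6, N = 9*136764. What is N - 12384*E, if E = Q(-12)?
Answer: 1156572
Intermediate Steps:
N = 1230876
E = 6
N - 12384*E = 1230876 - 12384*6 = 1230876 - 1*74304 = 1230876 - 74304 = 1156572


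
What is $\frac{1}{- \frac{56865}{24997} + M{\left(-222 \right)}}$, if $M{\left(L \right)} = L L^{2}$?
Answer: $- \frac{24997}{273493433721} \approx -9.1399 \cdot 10^{-8}$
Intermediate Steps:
$M{\left(L \right)} = L^{3}$
$\frac{1}{- \frac{56865}{24997} + M{\left(-222 \right)}} = \frac{1}{- \frac{56865}{24997} + \left(-222\right)^{3}} = \frac{1}{\left(-56865\right) \frac{1}{24997} - 10941048} = \frac{1}{- \frac{56865}{24997} - 10941048} = \frac{1}{- \frac{273493433721}{24997}} = - \frac{24997}{273493433721}$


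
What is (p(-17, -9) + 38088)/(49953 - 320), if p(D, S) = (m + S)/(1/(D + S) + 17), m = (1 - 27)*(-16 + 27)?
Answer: 16789138/21888153 ≈ 0.76704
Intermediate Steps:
m = -286 (m = -26*11 = -286)
p(D, S) = (-286 + S)/(17 + 1/(D + S)) (p(D, S) = (-286 + S)/(1/(D + S) + 17) = (-286 + S)/(17 + 1/(D + S)))
(p(-17, -9) + 38088)/(49953 - 320) = (((-9)**2 - 286*(-17) - 286*(-9) - 17*(-9))/(1 + 17*(-17) + 17*(-9)) + 38088)/(49953 - 320) = ((81 + 4862 + 2574 + 153)/(1 - 289 - 153) + 38088)/49633 = (7670/(-441) + 38088)*(1/49633) = (-1/441*7670 + 38088)*(1/49633) = (-7670/441 + 38088)*(1/49633) = (16789138/441)*(1/49633) = 16789138/21888153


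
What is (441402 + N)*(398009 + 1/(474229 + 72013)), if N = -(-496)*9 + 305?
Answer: 97001694530536609/546242 ≈ 1.7758e+11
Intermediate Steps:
N = 4769 (N = -62*(-72) + 305 = 4464 + 305 = 4769)
(441402 + N)*(398009 + 1/(474229 + 72013)) = (441402 + 4769)*(398009 + 1/(474229 + 72013)) = 446171*(398009 + 1/546242) = 446171*(217409232179/546242) = 97001694530536609/546242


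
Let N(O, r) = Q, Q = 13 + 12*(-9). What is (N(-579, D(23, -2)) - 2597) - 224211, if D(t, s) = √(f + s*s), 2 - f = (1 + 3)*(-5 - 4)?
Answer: -226903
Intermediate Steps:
f = 38 (f = 2 - (1 + 3)*(-5 - 4) = 2 - 4*(-9) = 2 - 1*(-36) = 2 + 36 = 38)
D(t, s) = √(38 + s²) (D(t, s) = √(38 + s*s) = √(38 + s²))
Q = -95 (Q = 13 - 108 = -95)
N(O, r) = -95
(N(-579, D(23, -2)) - 2597) - 224211 = (-95 - 2597) - 224211 = -2692 - 224211 = -226903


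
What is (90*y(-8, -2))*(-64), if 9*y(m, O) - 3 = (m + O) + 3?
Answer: 2560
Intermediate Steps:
y(m, O) = ⅔ + O/9 + m/9 (y(m, O) = ⅓ + ((m + O) + 3)/9 = ⅓ + ((O + m) + 3)/9 = ⅓ + (3 + O + m)/9 = ⅓ + (⅓ + O/9 + m/9) = ⅔ + O/9 + m/9)
(90*y(-8, -2))*(-64) = (90*(⅔ + (⅑)*(-2) + (⅑)*(-8)))*(-64) = (90*(⅔ - 2/9 - 8/9))*(-64) = (90*(-4/9))*(-64) = -40*(-64) = 2560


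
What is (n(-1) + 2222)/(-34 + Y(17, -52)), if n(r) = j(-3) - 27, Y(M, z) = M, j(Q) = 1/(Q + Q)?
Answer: -13169/102 ≈ -129.11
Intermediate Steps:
j(Q) = 1/(2*Q)
n(r) = -163/6 (n(r) = (1/2)/(-3) - 27 = (1/2)*(-1/3) - 27 = -1/6 - 27 = -163/6)
(n(-1) + 2222)/(-34 + Y(17, -52)) = (-163/6 + 2222)/(-34 + 17) = (13169/6)/(-17) = (13169/6)*(-1/17) = -13169/102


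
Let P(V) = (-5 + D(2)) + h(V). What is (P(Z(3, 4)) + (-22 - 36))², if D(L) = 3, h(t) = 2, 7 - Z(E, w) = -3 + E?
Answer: 3364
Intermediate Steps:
Z(E, w) = 10 - E (Z(E, w) = 7 - (-3 + E) = 7 + (3 - E) = 10 - E)
P(V) = 0 (P(V) = (-5 + 3) + 2 = -2 + 2 = 0)
(P(Z(3, 4)) + (-22 - 36))² = (0 + (-22 - 36))² = (0 - 58)² = (-58)² = 3364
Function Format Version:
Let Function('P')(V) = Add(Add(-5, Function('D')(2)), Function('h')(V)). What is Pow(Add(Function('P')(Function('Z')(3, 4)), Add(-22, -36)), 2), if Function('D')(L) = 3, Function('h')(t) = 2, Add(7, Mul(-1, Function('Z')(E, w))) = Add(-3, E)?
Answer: 3364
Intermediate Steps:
Function('Z')(E, w) = Add(10, Mul(-1, E)) (Function('Z')(E, w) = Add(7, Mul(-1, Add(-3, E))) = Add(7, Add(3, Mul(-1, E))) = Add(10, Mul(-1, E)))
Function('P')(V) = 0 (Function('P')(V) = Add(Add(-5, 3), 2) = Add(-2, 2) = 0)
Pow(Add(Function('P')(Function('Z')(3, 4)), Add(-22, -36)), 2) = Pow(Add(0, Add(-22, -36)), 2) = Pow(Add(0, -58), 2) = Pow(-58, 2) = 3364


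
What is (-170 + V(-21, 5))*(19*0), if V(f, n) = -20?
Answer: 0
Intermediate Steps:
(-170 + V(-21, 5))*(19*0) = (-170 - 20)*(19*0) = -190*0 = 0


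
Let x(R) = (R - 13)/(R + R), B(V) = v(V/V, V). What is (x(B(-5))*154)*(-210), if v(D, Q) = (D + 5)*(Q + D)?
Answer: -99715/4 ≈ -24929.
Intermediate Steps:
v(D, Q) = (5 + D)*(D + Q)
B(V) = 6 + 6*V (B(V) = (V/V)**2 + 5*(V/V) + 5*V + (V/V)*V = 1**2 + 5*1 + 5*V + 1*V = 1 + 5 + 5*V + V = 6 + 6*V)
x(R) = (-13 + R)/(2*R) (x(R) = (-13 + R)/((2*R)) = (-13 + R)*(1/(2*R)) = (-13 + R)/(2*R))
(x(B(-5))*154)*(-210) = (((-13 + (6 + 6*(-5)))/(2*(6 + 6*(-5))))*154)*(-210) = (((-13 + (6 - 30))/(2*(6 - 30)))*154)*(-210) = (((1/2)*(-13 - 24)/(-24))*154)*(-210) = (((1/2)*(-1/24)*(-37))*154)*(-210) = ((37/48)*154)*(-210) = (2849/24)*(-210) = -99715/4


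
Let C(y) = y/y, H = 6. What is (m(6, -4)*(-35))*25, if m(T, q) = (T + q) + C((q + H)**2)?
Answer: -2625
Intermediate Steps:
C(y) = 1
m(T, q) = 1 + T + q (m(T, q) = (T + q) + 1 = 1 + T + q)
(m(6, -4)*(-35))*25 = ((1 + 6 - 4)*(-35))*25 = (3*(-35))*25 = -105*25 = -2625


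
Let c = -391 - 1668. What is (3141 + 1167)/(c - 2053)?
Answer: -1077/1028 ≈ -1.0477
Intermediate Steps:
c = -2059
(3141 + 1167)/(c - 2053) = (3141 + 1167)/(-2059 - 2053) = 4308/(-4112) = 4308*(-1/4112) = -1077/1028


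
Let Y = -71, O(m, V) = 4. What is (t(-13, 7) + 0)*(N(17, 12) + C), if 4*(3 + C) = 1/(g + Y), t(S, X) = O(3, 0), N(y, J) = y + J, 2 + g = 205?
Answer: 13729/132 ≈ 104.01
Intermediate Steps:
g = 203 (g = -2 + 205 = 203)
N(y, J) = J + y
t(S, X) = 4
C = -1583/528 (C = -3 + 1/(4*(203 - 71)) = -3 + (¼)/132 = -3 + (¼)*(1/132) = -3 + 1/528 = -1583/528 ≈ -2.9981)
(t(-13, 7) + 0)*(N(17, 12) + C) = (4 + 0)*((12 + 17) - 1583/528) = 4*(29 - 1583/528) = 4*(13729/528) = 13729/132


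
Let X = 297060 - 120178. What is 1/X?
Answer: 1/176882 ≈ 5.6535e-6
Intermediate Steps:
X = 176882
1/X = 1/176882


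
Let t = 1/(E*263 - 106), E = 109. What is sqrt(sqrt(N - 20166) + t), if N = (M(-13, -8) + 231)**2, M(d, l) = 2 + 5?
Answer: sqrt(1 + 28561*sqrt(36478))/169 ≈ 13.820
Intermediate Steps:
M(d, l) = 7
t = 1/28561 (t = 1/(109*263 - 106) = 1/(28667 - 106) = 1/28561 ≈ 3.5013e-5)
N = 56644 (N = (7 + 231)**2 = 238**2 = 56644)
sqrt(sqrt(N - 20166) + t) = sqrt(sqrt(56644 - 20166) + 1/28561) = sqrt(sqrt(36478) + 1/28561) = sqrt(1/28561 + sqrt(36478))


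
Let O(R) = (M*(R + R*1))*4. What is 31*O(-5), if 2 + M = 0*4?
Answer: 2480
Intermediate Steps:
M = -2 (M = -2 + 0*4 = -2 + 0 = -2)
O(R) = -16*R (O(R) = -2*(R + R*1)*4 = -2*(R + R)*4 = -4*R*4 = -16*R)
31*O(-5) = 31*(-16*(-5)) = 31*80 = 2480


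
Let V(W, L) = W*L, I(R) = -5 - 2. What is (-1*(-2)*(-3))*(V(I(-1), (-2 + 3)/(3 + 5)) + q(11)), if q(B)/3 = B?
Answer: -771/4 ≈ -192.75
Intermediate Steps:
I(R) = -7
q(B) = 3*B
V(W, L) = L*W
(-1*(-2)*(-3))*(V(I(-1), (-2 + 3)/(3 + 5)) + q(11)) = (-1*(-2)*(-3))*(((-2 + 3)/(3 + 5))*(-7) + 3*11) = (2*(-3))*((1/8)*(-7) + 33) = -6*((1*(1/8))*(-7) + 33) = -6*((1/8)*(-7) + 33) = -6*(-7/8 + 33) = -6*257/8 = -771/4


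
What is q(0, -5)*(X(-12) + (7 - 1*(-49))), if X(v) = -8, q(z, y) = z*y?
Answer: 0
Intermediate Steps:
q(z, y) = y*z
q(0, -5)*(X(-12) + (7 - 1*(-49))) = (-5*0)*(-8 + (7 - 1*(-49))) = 0*(-8 + (7 + 49)) = 0*(-8 + 56) = 0*48 = 0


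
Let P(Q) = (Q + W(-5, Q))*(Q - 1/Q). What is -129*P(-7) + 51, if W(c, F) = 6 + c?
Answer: -36795/7 ≈ -5256.4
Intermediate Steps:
P(Q) = (1 + Q)*(Q - 1/Q) (P(Q) = (Q + (6 - 5))*(Q - 1/Q) = (Q + 1)*(Q - 1/Q) = (1 + Q)*(Q - 1/Q))
-129*P(-7) + 51 = -129*(-1 - 7 + (-7)² - 1/(-7)) + 51 = -129*(-1 - 7 + 49 - 1*(-⅐)) + 51 = -129*(-1 - 7 + 49 + ⅐) + 51 = -129*288/7 + 51 = -37152/7 + 51 = -36795/7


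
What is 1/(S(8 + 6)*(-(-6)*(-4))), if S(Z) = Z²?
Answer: -1/4704 ≈ -0.00021259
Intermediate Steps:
1/(S(8 + 6)*(-(-6)*(-4))) = 1/((8 + 6)²*(-(-6)*(-4))) = 1/(14²*(-1*24)) = 1/(196*(-24)) = 1/(-4704) = -1/4704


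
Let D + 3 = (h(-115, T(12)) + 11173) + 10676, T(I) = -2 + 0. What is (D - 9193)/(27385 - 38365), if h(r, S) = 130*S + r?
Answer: -6139/5490 ≈ -1.1182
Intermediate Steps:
T(I) = -2
h(r, S) = r + 130*S
D = 21471 (D = -3 + (((-115 + 130*(-2)) + 11173) + 10676) = -3 + (((-115 - 260) + 11173) + 10676) = -3 + ((-375 + 11173) + 10676) = -3 + (10798 + 10676) = -3 + 21474 = 21471)
(D - 9193)/(27385 - 38365) = (21471 - 9193)/(27385 - 38365) = 12278/(-10980) = 12278*(-1/10980) = -6139/5490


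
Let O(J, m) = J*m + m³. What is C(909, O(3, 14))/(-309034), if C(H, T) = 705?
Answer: -705/309034 ≈ -0.0022813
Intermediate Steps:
O(J, m) = m³ + J*m
C(909, O(3, 14))/(-309034) = 705/(-309034) = 705*(-1/309034) = -705/309034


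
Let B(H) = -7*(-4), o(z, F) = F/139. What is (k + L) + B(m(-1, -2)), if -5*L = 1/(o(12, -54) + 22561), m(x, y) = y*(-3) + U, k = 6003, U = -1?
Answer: 94563818236/15679625 ≈ 6031.0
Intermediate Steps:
o(z, F) = F/139 (o(z, F) = F*(1/139) = F/139)
m(x, y) = -1 - 3*y (m(x, y) = y*(-3) - 1 = -3*y - 1 = -1 - 3*y)
B(H) = 28
L = -139/15679625 (L = -1/(5*((1/139)*(-54) + 22561)) = -1/(5*(-54/139 + 22561)) = -1/(5*3135925/139) = -⅕*139/3135925 = -139/15679625 ≈ -8.8650e-6)
(k + L) + B(m(-1, -2)) = (6003 - 139/15679625) + 28 = 94124788736/15679625 + 28 = 94563818236/15679625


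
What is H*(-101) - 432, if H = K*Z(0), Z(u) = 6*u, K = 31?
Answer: -432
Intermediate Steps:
H = 0 (H = 31*(6*0) = 31*0 = 0)
H*(-101) - 432 = 0*(-101) - 432 = 0 - 432 = -432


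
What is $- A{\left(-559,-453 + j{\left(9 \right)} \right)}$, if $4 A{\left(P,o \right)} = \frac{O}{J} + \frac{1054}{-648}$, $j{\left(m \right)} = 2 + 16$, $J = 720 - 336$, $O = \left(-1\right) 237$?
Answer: $\frac{23263}{41472} \approx 0.56093$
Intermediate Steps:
$O = -237$
$J = 384$ ($J = 720 - 336 = 384$)
$j{\left(m \right)} = 18$
$A{\left(P,o \right)} = - \frac{23263}{41472}$ ($A{\left(P,o \right)} = \frac{- \frac{237}{384} + \frac{1054}{-648}}{4} = \frac{\left(-237\right) \frac{1}{384} + 1054 \left(- \frac{1}{648}\right)}{4} = \frac{- \frac{79}{128} - \frac{527}{324}}{4} = \frac{1}{4} \left(- \frac{23263}{10368}\right) = - \frac{23263}{41472}$)
$- A{\left(-559,-453 + j{\left(9 \right)} \right)} = \left(-1\right) \left(- \frac{23263}{41472}\right) = \frac{23263}{41472}$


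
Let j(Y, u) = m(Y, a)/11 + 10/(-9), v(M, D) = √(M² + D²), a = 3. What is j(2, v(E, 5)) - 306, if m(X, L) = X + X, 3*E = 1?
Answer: -30368/99 ≈ -306.75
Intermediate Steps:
E = ⅓ (E = (⅓)*1 = ⅓ ≈ 0.33333)
v(M, D) = √(D² + M²)
m(X, L) = 2*X
j(Y, u) = -10/9 + 2*Y/11 (j(Y, u) = (2*Y)/11 + 10/(-9) = (2*Y)*(1/11) + 10*(-⅑) = 2*Y/11 - 10/9 = -10/9 + 2*Y/11)
j(2, v(E, 5)) - 306 = (-10/9 + (2/11)*2) - 306 = (-10/9 + 4/11) - 306 = -74/99 - 306 = -30368/99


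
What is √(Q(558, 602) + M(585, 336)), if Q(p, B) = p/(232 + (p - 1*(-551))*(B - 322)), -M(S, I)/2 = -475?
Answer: √17696496649/4316 ≈ 30.822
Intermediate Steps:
M(S, I) = 950 (M(S, I) = -2*(-475) = 950)
Q(p, B) = p/(232 + (-322 + B)*(551 + p)) (Q(p, B) = p/(232 + (p + 551)*(-322 + B)) = p/(232 + (551 + p)*(-322 + B)) = p/(232 + (-322 + B)*(551 + p)))
√(Q(558, 602) + M(585, 336)) = √(558/(-177190 - 322*558 + 551*602 + 602*558) + 950) = √(558/(-177190 - 179676 + 331702 + 335916) + 950) = √(558/310752 + 950) = √(558*(1/310752) + 950) = √(31/17264 + 950) = √(16400831/17264) = √17696496649/4316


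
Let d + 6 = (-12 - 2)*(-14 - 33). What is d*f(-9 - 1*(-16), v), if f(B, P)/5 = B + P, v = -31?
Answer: -78240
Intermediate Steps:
f(B, P) = 5*B + 5*P (f(B, P) = 5*(B + P) = 5*B + 5*P)
d = 652 (d = -6 + (-12 - 2)*(-14 - 33) = -6 - 14*(-47) = -6 + 658 = 652)
d*f(-9 - 1*(-16), v) = 652*(5*(-9 - 1*(-16)) + 5*(-31)) = 652*(5*(-9 + 16) - 155) = 652*(5*7 - 155) = 652*(35 - 155) = 652*(-120) = -78240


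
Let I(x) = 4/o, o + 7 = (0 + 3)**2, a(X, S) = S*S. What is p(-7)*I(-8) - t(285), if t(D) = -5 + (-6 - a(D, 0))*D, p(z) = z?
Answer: 1701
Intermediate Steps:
a(X, S) = S**2
o = 2 (o = -7 + (0 + 3)**2 = -7 + 3**2 = -7 + 9 = 2)
t(D) = -5 - 6*D (t(D) = -5 + (-6 - 1*0**2)*D = -5 + (-6 - 1*0)*D = -5 + (-6 + 0)*D = -5 - 6*D)
I(x) = 2 (I(x) = 4/2 = 4*(1/2) = 2)
p(-7)*I(-8) - t(285) = -7*2 - (-5 - 6*285) = -14 - (-5 - 1710) = -14 - 1*(-1715) = -14 + 1715 = 1701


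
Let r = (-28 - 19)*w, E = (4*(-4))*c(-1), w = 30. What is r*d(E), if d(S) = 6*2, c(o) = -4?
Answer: -16920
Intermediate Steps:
E = 64 (E = (4*(-4))*(-4) = -16*(-4) = 64)
r = -1410 (r = (-28 - 19)*30 = -47*30 = -1410)
d(S) = 12
r*d(E) = -1410*12 = -16920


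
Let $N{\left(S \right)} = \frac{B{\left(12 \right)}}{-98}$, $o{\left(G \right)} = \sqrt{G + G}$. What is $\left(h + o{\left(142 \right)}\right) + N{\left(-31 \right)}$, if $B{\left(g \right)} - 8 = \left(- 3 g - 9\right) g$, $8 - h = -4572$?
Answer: $\frac{32098}{7} + 2 \sqrt{71} \approx 4602.3$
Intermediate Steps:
$h = 4580$ ($h = 8 - -4572 = 8 + 4572 = 4580$)
$o{\left(G \right)} = \sqrt{2} \sqrt{G}$ ($o{\left(G \right)} = \sqrt{2 G} = \sqrt{2} \sqrt{G}$)
$B{\left(g \right)} = 8 + g \left(-9 - 3 g\right)$ ($B{\left(g \right)} = 8 + \left(- 3 g - 9\right) g = 8 + \left(-9 - 3 g\right) g = 8 + g \left(-9 - 3 g\right)$)
$N{\left(S \right)} = \frac{38}{7}$ ($N{\left(S \right)} = \frac{8 - 108 - 3 \cdot 12^{2}}{-98} = \left(8 - 108 - 432\right) \left(- \frac{1}{98}\right) = \left(-532\right) \left(- \frac{1}{98}\right) = \frac{38}{7}$)
$\left(h + o{\left(142 \right)}\right) + N{\left(-31 \right)} = \left(4580 + \sqrt{2} \sqrt{142}\right) + \frac{38}{7} = \left(4580 + 2 \sqrt{71}\right) + \frac{38}{7} = \frac{32098}{7} + 2 \sqrt{71}$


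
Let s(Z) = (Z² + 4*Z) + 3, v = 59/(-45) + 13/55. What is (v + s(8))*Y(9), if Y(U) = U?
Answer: 48473/55 ≈ 881.33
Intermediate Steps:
v = -532/495 (v = 59*(-1/45) + 13*(1/55) = -59/45 + 13/55 = -532/495 ≈ -1.0747)
s(Z) = 3 + Z² + 4*Z
(v + s(8))*Y(9) = (-532/495 + (3 + 8² + 4*8))*9 = (-532/495 + (3 + 64 + 32))*9 = (-532/495 + 99)*9 = (48473/495)*9 = 48473/55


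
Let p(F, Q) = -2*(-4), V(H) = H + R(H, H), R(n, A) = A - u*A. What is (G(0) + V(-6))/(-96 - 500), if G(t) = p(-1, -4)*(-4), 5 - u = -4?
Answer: -5/298 ≈ -0.016779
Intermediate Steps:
u = 9 (u = 5 - 1*(-4) = 5 + 4 = 9)
R(n, A) = -8*A (R(n, A) = A - 9*A = -8*A)
V(H) = -7*H (V(H) = H - 8*H = -7*H)
p(F, Q) = 8
G(t) = -32 (G(t) = 8*(-4) = -32)
(G(0) + V(-6))/(-96 - 500) = (-32 - 7*(-6))/(-96 - 500) = (-32 + 42)/(-596) = 10*(-1/596) = -5/298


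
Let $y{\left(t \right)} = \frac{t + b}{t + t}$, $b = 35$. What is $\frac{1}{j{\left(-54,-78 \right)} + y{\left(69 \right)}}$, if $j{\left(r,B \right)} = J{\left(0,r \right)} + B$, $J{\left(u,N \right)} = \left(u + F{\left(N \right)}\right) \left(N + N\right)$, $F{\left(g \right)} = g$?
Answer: $\frac{69}{397078} \approx 0.00017377$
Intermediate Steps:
$J{\left(u,N \right)} = 2 N \left(N + u\right)$ ($J{\left(u,N \right)} = \left(u + N\right) \left(N + N\right) = \left(N + u\right) 2 N = 2 N \left(N + u\right)$)
$j{\left(r,B \right)} = B + 2 r^{2}$ ($j{\left(r,B \right)} = 2 r \left(r + 0\right) + B = 2 r r + B = 2 r^{2} + B = B + 2 r^{2}$)
$y{\left(t \right)} = \frac{35 + t}{2 t}$ ($y{\left(t \right)} = \frac{t + 35}{t + t} = \frac{35 + t}{2 t}$)
$\frac{1}{j{\left(-54,-78 \right)} + y{\left(69 \right)}} = \frac{1}{\left(-78 + 2 \left(-54\right)^{2}\right) + \frac{35 + 69}{2 \cdot 69}} = \frac{1}{\left(-78 + 2 \cdot 2916\right) + \frac{1}{2} \cdot \frac{1}{69} \cdot 104} = \frac{1}{\left(-78 + 5832\right) + \frac{52}{69}} = \frac{1}{5754 + \frac{52}{69}} = \frac{1}{\frac{397078}{69}} = \frac{69}{397078}$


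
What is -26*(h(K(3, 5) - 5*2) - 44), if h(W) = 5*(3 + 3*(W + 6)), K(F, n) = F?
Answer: 1144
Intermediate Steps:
h(W) = 105 + 15*W (h(W) = 5*(3 + 3*(6 + W)) = 5*(3 + (18 + 3*W)) = 5*(21 + 3*W) = 105 + 15*W)
-26*(h(K(3, 5) - 5*2) - 44) = -26*((105 + 15*(3 - 5*2)) - 44) = -26*((105 + 15*(3 - 10)) - 44) = -26*((105 + 15*(-7)) - 44) = -26*((105 - 105) - 44) = -26*(0 - 44) = -26*(-44) = 1144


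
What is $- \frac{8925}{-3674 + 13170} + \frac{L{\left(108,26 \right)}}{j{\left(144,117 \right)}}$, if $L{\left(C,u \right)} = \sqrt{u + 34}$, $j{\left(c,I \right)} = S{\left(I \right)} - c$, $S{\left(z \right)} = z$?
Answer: $- \frac{8925}{9496} - \frac{2 \sqrt{15}}{27} \approx -1.2268$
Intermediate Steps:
$j{\left(c,I \right)} = I - c$
$L{\left(C,u \right)} = \sqrt{34 + u}$
$- \frac{8925}{-3674 + 13170} + \frac{L{\left(108,26 \right)}}{j{\left(144,117 \right)}} = - \frac{8925}{-3674 + 13170} + \frac{\sqrt{34 + 26}}{117 - 144} = - \frac{8925}{9496} + \frac{\sqrt{60}}{117 - 144} = \left(-8925\right) \frac{1}{9496} + \frac{2 \sqrt{15}}{-27} = - \frac{8925}{9496} + 2 \sqrt{15} \left(- \frac{1}{27}\right) = - \frac{8925}{9496} - \frac{2 \sqrt{15}}{27}$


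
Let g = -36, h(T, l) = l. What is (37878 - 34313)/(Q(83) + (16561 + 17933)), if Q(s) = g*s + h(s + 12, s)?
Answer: 115/1019 ≈ 0.11286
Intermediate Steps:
Q(s) = -35*s (Q(s) = -36*s + s = -35*s)
(37878 - 34313)/(Q(83) + (16561 + 17933)) = (37878 - 34313)/(-35*83 + (16561 + 17933)) = 3565/(-2905 + 34494) = 3565/31589 = 3565*(1/31589) = 115/1019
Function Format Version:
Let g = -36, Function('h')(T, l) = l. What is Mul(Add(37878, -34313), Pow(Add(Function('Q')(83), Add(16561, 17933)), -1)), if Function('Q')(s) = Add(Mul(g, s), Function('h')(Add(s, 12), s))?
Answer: Rational(115, 1019) ≈ 0.11286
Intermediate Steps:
Function('Q')(s) = Mul(-35, s) (Function('Q')(s) = Add(Mul(-36, s), s) = Mul(-35, s))
Mul(Add(37878, -34313), Pow(Add(Function('Q')(83), Add(16561, 17933)), -1)) = Mul(Add(37878, -34313), Pow(Add(Mul(-35, 83), Add(16561, 17933)), -1)) = Mul(3565, Pow(Add(-2905, 34494), -1)) = Mul(3565, Pow(31589, -1)) = Mul(3565, Rational(1, 31589)) = Rational(115, 1019)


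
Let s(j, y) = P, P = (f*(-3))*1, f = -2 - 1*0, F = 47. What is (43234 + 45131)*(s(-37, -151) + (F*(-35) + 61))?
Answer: -139439970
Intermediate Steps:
f = -2 (f = -2 + 0 = -2)
P = 6 (P = -2*(-3)*1 = 6*1 = 6)
s(j, y) = 6
(43234 + 45131)*(s(-37, -151) + (F*(-35) + 61)) = (43234 + 45131)*(6 + (47*(-35) + 61)) = 88365*(6 + (-1645 + 61)) = 88365*(6 - 1584) = 88365*(-1578) = -139439970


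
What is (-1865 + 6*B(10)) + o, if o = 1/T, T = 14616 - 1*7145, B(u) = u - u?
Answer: -13933414/7471 ≈ -1865.0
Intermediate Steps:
B(u) = 0
T = 7471 (T = 14616 - 7145 = 7471)
o = 1/7471 ≈ 0.00013385
(-1865 + 6*B(10)) + o = (-1865 + 6*0) + 1/7471 = (-1865 + 0) + 1/7471 = -1865 + 1/7471 = -13933414/7471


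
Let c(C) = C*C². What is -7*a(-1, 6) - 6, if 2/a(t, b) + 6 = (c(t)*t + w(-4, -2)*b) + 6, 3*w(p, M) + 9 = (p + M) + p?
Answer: -208/37 ≈ -5.6216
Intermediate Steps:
w(p, M) = -3 + M/3 + 2*p/3 (w(p, M) = -3 + ((p + M) + p)/3 = -3 + ((M + p) + p)/3 = -3 + (M + 2*p)/3 = -3 + (M/3 + 2*p/3) = -3 + M/3 + 2*p/3)
c(C) = C³
a(t, b) = 2/(t⁴ - 19*b/3) (a(t, b) = 2/(-6 + ((t³*t + (-3 + (⅓)*(-2) + (⅔)*(-4))*b) + 6)) = 2/(-6 + ((t⁴ + (-3 - ⅔ - 8/3)*b) + 6)) = 2/(-6 + ((t⁴ - 19*b/3) + 6)) = 2/(-6 + (6 + t⁴ - 19*b/3)) = 2/(t⁴ - 19*b/3))
-7*a(-1, 6) - 6 = -42/(-19*6 + 3*(-1)⁴) - 6 = -42/(-114 + 3*1) - 6 = -42/(-114 + 3) - 6 = -42/(-111) - 6 = -42*(-1)/111 - 6 = -7*(-2/37) - 6 = 14/37 - 6 = -208/37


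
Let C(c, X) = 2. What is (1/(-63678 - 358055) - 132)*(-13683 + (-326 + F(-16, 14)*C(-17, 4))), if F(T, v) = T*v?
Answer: 804803219949/421733 ≈ 1.9083e+6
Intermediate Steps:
(1/(-63678 - 358055) - 132)*(-13683 + (-326 + F(-16, 14)*C(-17, 4))) = (1/(-63678 - 358055) - 132)*(-13683 + (-326 - 16*14*2)) = (1/(-421733) - 132)*(-13683 + (-326 - 224*2)) = (-1/421733 - 132)*(-13683 + (-326 - 448)) = -55668757*(-13683 - 774)/421733 = -55668757/421733*(-14457) = 804803219949/421733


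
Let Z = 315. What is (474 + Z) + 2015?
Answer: 2804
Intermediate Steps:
(474 + Z) + 2015 = (474 + 315) + 2015 = 789 + 2015 = 2804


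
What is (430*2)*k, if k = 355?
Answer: 305300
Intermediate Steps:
(430*2)*k = (430*2)*355 = 860*355 = 305300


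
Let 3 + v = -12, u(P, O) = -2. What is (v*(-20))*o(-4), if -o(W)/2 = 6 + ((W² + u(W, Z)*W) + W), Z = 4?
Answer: -15600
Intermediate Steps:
v = -15 (v = -3 - 12 = -15)
o(W) = -12 - 2*W² + 2*W (o(W) = -2*(6 + ((W² - 2*W) + W)) = -2*(6 + (W² - W)) = -2*(6 + W² - W) = -12 - 2*W² + 2*W)
(v*(-20))*o(-4) = (-15*(-20))*(-12 - 2*(-4)² + 2*(-4)) = 300*(-12 - 2*16 - 8) = 300*(-12 - 32 - 8) = 300*(-52) = -15600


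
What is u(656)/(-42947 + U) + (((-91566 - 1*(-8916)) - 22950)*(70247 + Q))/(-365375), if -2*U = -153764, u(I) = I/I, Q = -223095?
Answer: -4381890481301/99192005 ≈ -44176.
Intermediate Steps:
u(I) = 1
U = 76882 (U = -½*(-153764) = 76882)
u(656)/(-42947 + U) + (((-91566 - 1*(-8916)) - 22950)*(70247 + Q))/(-365375) = 1/(-42947 + 76882) + (((-91566 - 1*(-8916)) - 22950)*(70247 - 223095))/(-365375) = 1/33935 + (((-91566 + 8916) - 22950)*(-152848))*(-1/365375) = 1*(1/33935) + ((-82650 - 22950)*(-152848))*(-1/365375) = 1/33935 - 105600*(-152848)*(-1/365375) = 1/33935 + 16140748800*(-1/365375) = 1/33935 - 645629952/14615 = -4381890481301/99192005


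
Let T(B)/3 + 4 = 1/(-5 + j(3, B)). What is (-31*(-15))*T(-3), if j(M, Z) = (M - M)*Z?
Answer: -5859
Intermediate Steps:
j(M, Z) = 0 (j(M, Z) = 0*Z = 0)
T(B) = -63/5 (T(B) = -12 + 3/(-5 + 0) = -12 + 3/(-5) = -12 + 3*(-1/5) = -12 - 3/5 = -63/5)
(-31*(-15))*T(-3) = -31*(-15)*(-63/5) = 465*(-63/5) = -5859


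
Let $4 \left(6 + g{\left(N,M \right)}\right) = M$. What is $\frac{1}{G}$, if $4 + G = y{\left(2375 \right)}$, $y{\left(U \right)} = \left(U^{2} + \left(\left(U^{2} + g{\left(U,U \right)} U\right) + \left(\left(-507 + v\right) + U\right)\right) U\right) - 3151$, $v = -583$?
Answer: $\frac{4}{66881804255} \approx 5.9807 \cdot 10^{-11}$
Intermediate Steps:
$g{\left(N,M \right)} = -6 + \frac{M}{4}$
$y{\left(U \right)} = -3151 + U^{2} + U \left(-1090 + U + U^{2} + U \left(-6 + \frac{U}{4}\right)\right)$ ($y{\left(U \right)} = \left(U^{2} + \left(\left(U^{2} + \left(-6 + \frac{U}{4}\right) U\right) + \left(\left(-507 - 583\right) + U\right)\right) U\right) - 3151 = \left(U^{2} + \left(\left(U^{2} + U \left(-6 + \frac{U}{4}\right)\right) + \left(-1090 + U\right)\right) U\right) - 3151 = \left(U^{2} + \left(-1090 + U + U^{2} + U \left(-6 + \frac{U}{4}\right)\right) U\right) - 3151 = \left(U^{2} + U \left(-1090 + U + U^{2} + U \left(-6 + \frac{U}{4}\right)\right)\right) - 3151 = -3151 + U^{2} + U \left(-1090 + U + U^{2} + U \left(-6 + \frac{U}{4}\right)\right)$)
$G = \frac{66881804255}{4}$ ($G = -4 - \left(2591901 + 22562500 - \frac{66982421875}{4}\right) = -4 - - \frac{66881804271}{4} = -4 + \frac{66881804271}{4} = \frac{66881804255}{4} \approx 1.672 \cdot 10^{10}$)
$\frac{1}{G} = \frac{1}{\frac{66881804255}{4}} = \frac{4}{66881804255}$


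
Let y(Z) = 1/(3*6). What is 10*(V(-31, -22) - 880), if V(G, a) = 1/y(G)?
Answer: -8620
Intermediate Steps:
y(Z) = 1/18
V(G, a) = 18 (V(G, a) = 1/(1/18) = 18)
10*(V(-31, -22) - 880) = 10*(18 - 880) = 10*(-862) = -8620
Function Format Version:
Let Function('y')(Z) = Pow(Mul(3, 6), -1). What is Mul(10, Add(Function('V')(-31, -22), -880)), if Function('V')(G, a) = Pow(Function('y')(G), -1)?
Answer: -8620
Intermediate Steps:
Function('y')(Z) = Rational(1, 18) (Function('y')(Z) = Pow(18, -1) = Rational(1, 18))
Function('V')(G, a) = 18 (Function('V')(G, a) = Pow(Rational(1, 18), -1) = 18)
Mul(10, Add(Function('V')(-31, -22), -880)) = Mul(10, Add(18, -880)) = Mul(10, -862) = -8620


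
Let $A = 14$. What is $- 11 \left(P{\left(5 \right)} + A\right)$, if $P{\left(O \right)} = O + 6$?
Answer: $-275$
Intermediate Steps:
$P{\left(O \right)} = 6 + O$
$- 11 \left(P{\left(5 \right)} + A\right) = - 11 \left(\left(6 + 5\right) + 14\right) = - 11 \left(11 + 14\right) = \left(-11\right) 25 = -275$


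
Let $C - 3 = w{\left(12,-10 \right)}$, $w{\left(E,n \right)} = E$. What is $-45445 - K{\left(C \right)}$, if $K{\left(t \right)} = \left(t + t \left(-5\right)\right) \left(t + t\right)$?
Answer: $-43645$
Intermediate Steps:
$C = 15$ ($C = 3 + 12 = 15$)
$K{\left(t \right)} = - 8 t^{2}$ ($K{\left(t \right)} = \left(t - 5 t\right) 2 t = - 4 t 2 t = - 8 t^{2}$)
$-45445 - K{\left(C \right)} = -45445 - - 8 \cdot 15^{2} = -45445 - \left(-8\right) 225 = -45445 - -1800 = -45445 + 1800 = -43645$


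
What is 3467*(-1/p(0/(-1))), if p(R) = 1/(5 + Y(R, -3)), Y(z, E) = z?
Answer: -17335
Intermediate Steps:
p(R) = 1/(5 + R)
3467*(-1/p(0/(-1))) = 3467*(-1/(1/(5 + 0/(-1)))) = 3467*(-1/(1/(5 + 0*(-1)))) = 3467*(-1/(1/(5 + 0))) = 3467*(-1/(1/5)) = 3467*(-1/⅕) = 3467*(-1*5) = 3467*(-5) = -17335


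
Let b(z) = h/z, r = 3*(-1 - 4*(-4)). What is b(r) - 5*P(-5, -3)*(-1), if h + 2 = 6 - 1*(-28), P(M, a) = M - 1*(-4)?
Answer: -193/45 ≈ -4.2889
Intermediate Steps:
P(M, a) = 4 + M (P(M, a) = M + 4 = 4 + M)
h = 32 (h = -2 + (6 - 1*(-28)) = -2 + (6 + 28) = -2 + 34 = 32)
r = 45 (r = 3*(-1 + 16) = 3*15 = 45)
b(z) = 32/z
b(r) - 5*P(-5, -3)*(-1) = 32/45 - 5*(4 - 5)*(-1) = 32*(1/45) - 5*(-1)*(-1) = 32/45 - (-5)*(-1) = 32/45 - 1*5 = 32/45 - 5 = -193/45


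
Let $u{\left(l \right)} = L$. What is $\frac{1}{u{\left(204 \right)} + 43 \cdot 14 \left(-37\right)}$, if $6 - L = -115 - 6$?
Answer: $- \frac{1}{22147} \approx -4.5153 \cdot 10^{-5}$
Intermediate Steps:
$L = 127$ ($L = 6 - \left(-115 - 6\right) = 6 - -121 = 6 + 121 = 127$)
$u{\left(l \right)} = 127$
$\frac{1}{u{\left(204 \right)} + 43 \cdot 14 \left(-37\right)} = \frac{1}{127 + 43 \cdot 14 \left(-37\right)} = \frac{1}{127 + 602 \left(-37\right)} = \frac{1}{127 - 22274} = \frac{1}{-22147} = - \frac{1}{22147}$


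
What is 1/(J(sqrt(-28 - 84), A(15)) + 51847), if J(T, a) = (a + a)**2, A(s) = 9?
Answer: 1/52171 ≈ 1.9168e-5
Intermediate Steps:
J(T, a) = 4*a**2 (J(T, a) = (2*a)**2 = 4*a**2)
1/(J(sqrt(-28 - 84), A(15)) + 51847) = 1/(4*9**2 + 51847) = 1/(4*81 + 51847) = 1/(324 + 51847) = 1/52171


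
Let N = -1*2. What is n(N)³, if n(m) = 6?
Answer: 216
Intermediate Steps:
N = -2
n(N)³ = 6³ = 216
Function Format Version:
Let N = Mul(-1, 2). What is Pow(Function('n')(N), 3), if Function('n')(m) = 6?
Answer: 216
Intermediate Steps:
N = -2
Pow(Function('n')(N), 3) = Pow(6, 3) = 216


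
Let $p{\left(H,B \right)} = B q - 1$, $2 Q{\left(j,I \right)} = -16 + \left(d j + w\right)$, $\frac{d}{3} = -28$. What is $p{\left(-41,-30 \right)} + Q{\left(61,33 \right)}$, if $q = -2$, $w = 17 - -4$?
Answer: $- \frac{5001}{2} \approx -2500.5$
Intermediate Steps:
$d = -84$ ($d = 3 \left(-28\right) = -84$)
$w = 21$ ($w = 17 + 4 = 21$)
$Q{\left(j,I \right)} = \frac{5}{2} - 42 j$ ($Q{\left(j,I \right)} = \frac{-16 - \left(-21 + 84 j\right)}{2} = \frac{5 - 84 j}{2} = \frac{5}{2} - 42 j$)
$p{\left(H,B \right)} = -1 - 2 B$ ($p{\left(H,B \right)} = B \left(-2\right) - 1 = - 2 B - 1 = -1 - 2 B$)
$p{\left(-41,-30 \right)} + Q{\left(61,33 \right)} = \left(-1 - -60\right) + \left(\frac{5}{2} - 2562\right) = \left(-1 + 60\right) + \left(\frac{5}{2} - 2562\right) = 59 - \frac{5119}{2} = - \frac{5001}{2}$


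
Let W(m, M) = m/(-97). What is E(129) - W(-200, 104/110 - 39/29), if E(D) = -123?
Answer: -12131/97 ≈ -125.06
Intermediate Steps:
W(m, M) = -m/97 (W(m, M) = m*(-1/97) = -m/97)
E(129) - W(-200, 104/110 - 39/29) = -123 - (-1)*(-200)/97 = -123 - 1*200/97 = -123 - 200/97 = -12131/97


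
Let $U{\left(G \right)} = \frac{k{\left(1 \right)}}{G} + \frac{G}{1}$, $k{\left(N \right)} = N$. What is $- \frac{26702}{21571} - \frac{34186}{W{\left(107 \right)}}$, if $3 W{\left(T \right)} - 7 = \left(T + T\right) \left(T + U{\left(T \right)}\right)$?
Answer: $- \frac{3435363728}{988059655} \approx -3.4769$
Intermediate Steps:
$U{\left(G \right)} = G + \frac{1}{G}$ ($U{\left(G \right)} = 1 \frac{1}{G} + \frac{G}{1} = \frac{1}{G} + G 1 = \frac{1}{G} + G = G + \frac{1}{G}$)
$W{\left(T \right)} = \frac{7}{3} + \frac{2 T \left(\frac{1}{T} + 2 T\right)}{3}$ ($W{\left(T \right)} = \frac{7}{3} + \frac{\left(T + T\right) \left(T + \left(T + \frac{1}{T}\right)\right)}{3} = \frac{7}{3} + \frac{2 T \left(\frac{1}{T} + 2 T\right)}{3}$)
$- \frac{26702}{21571} - \frac{34186}{W{\left(107 \right)}} = - \frac{26702}{21571} - \frac{34186}{3 + \frac{4 \cdot 107^{2}}{3}} = \left(-26702\right) \frac{1}{21571} - \frac{34186}{3 + \frac{4}{3} \cdot 11449} = - \frac{26702}{21571} - \frac{34186}{3 + \frac{45796}{3}} = - \frac{26702}{21571} - \frac{34186}{\frac{45805}{3}} = - \frac{26702}{21571} - \frac{102558}{45805} = - \frac{3435363728}{988059655}$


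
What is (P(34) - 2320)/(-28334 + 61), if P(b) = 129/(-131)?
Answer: 304049/3703763 ≈ 0.082092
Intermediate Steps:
P(b) = -129/131 (P(b) = 129*(-1/131) = -129/131)
(P(34) - 2320)/(-28334 + 61) = (-129/131 - 2320)/(-28334 + 61) = -304049/131/(-28273) = -304049/131*(-1/28273) = 304049/3703763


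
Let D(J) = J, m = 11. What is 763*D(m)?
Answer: 8393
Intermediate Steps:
763*D(m) = 763*11 = 8393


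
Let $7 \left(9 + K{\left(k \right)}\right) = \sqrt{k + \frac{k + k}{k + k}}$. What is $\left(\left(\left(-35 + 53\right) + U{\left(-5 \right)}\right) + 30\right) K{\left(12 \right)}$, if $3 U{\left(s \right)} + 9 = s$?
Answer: $-390 + \frac{130 \sqrt{13}}{21} \approx -367.68$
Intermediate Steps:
$U{\left(s \right)} = -3 + \frac{s}{3}$
$K{\left(k \right)} = -9 + \frac{\sqrt{1 + k}}{7}$ ($K{\left(k \right)} = -9 + \frac{\sqrt{k + \frac{k + k}{k + k}}}{7} = -9 + \frac{\sqrt{k + \frac{2 k}{2 k}}}{7} = -9 + \frac{\sqrt{k + 2 k \frac{1}{2 k}}}{7} = -9 + \frac{\sqrt{k + 1}}{7} = -9 + \frac{\sqrt{1 + k}}{7}$)
$\left(\left(\left(-35 + 53\right) + U{\left(-5 \right)}\right) + 30\right) K{\left(12 \right)} = \left(\left(\left(-35 + 53\right) + \left(-3 + \frac{1}{3} \left(-5\right)\right)\right) + 30\right) \left(-9 + \frac{\sqrt{1 + 12}}{7}\right) = \left(\left(18 - \frac{14}{3}\right) + 30\right) \left(-9 + \frac{\sqrt{13}}{7}\right) = \left(\frac{40}{3} + 30\right) \left(-9 + \frac{\sqrt{13}}{7}\right) = \frac{130 \left(-9 + \frac{\sqrt{13}}{7}\right)}{3} = -390 + \frac{130 \sqrt{13}}{21}$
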